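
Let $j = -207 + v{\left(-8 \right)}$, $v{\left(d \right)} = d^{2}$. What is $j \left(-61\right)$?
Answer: $8723$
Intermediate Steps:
$j = -143$ ($j = -207 + \left(-8\right)^{2} = -207 + 64 = -143$)
$j \left(-61\right) = \left(-143\right) \left(-61\right) = 8723$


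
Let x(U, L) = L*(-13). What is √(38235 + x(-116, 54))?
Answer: √37533 ≈ 193.73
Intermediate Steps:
x(U, L) = -13*L
√(38235 + x(-116, 54)) = √(38235 - 13*54) = √(38235 - 702) = √37533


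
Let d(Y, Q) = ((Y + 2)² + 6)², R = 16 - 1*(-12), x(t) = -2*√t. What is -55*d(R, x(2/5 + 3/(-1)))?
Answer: -45145980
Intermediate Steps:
R = 28 (R = 16 + 12 = 28)
d(Y, Q) = (6 + (2 + Y)²)² (d(Y, Q) = ((2 + Y)² + 6)² = (6 + (2 + Y)²)²)
-55*d(R, x(2/5 + 3/(-1))) = -55*(6 + (2 + 28)²)² = -55*(6 + 30²)² = -55*(6 + 900)² = -55*906² = -55*820836 = -45145980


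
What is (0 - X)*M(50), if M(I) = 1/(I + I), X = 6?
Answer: -3/50 ≈ -0.060000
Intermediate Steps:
M(I) = 1/(2*I)
(0 - X)*M(50) = (0 - 1*6)*((1/2)/50) = (0 - 6)*((1/2)*(1/50)) = -6*1/100 = -3/50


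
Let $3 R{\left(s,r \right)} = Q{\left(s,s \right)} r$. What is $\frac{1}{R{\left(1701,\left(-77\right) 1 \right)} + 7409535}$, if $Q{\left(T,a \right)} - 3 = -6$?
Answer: $\frac{1}{7409612} \approx 1.3496 \cdot 10^{-7}$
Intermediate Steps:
$Q{\left(T,a \right)} = -3$ ($Q{\left(T,a \right)} = 3 - 6 = -3$)
$R{\left(s,r \right)} = - r$ ($R{\left(s,r \right)} = \frac{\left(-3\right) r}{3} = - r$)
$\frac{1}{R{\left(1701,\left(-77\right) 1 \right)} + 7409535} = \frac{1}{- \left(-77\right) 1 + 7409535} = \frac{1}{\left(-1\right) \left(-77\right) + 7409535} = \frac{1}{77 + 7409535} = \frac{1}{7409612}$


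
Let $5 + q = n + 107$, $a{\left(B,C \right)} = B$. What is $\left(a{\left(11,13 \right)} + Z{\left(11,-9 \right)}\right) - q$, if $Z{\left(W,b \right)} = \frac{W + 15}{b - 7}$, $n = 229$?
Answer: $- \frac{2573}{8} \approx -321.63$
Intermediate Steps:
$Z{\left(W,b \right)} = \frac{15 + W}{-7 + b}$
$q = 331$ ($q = -5 + \left(229 + 107\right) = -5 + 336 = 331$)
$\left(a{\left(11,13 \right)} + Z{\left(11,-9 \right)}\right) - q = \left(11 + \frac{15 + 11}{-7 - 9}\right) - 331 = \left(11 + \frac{1}{-16} \cdot 26\right) - 331 = \left(11 - \frac{13}{8}\right) - 331 = \frac{75}{8} - 331 = - \frac{2573}{8}$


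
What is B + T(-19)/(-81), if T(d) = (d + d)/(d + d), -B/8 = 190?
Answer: -123121/81 ≈ -1520.0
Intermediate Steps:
B = -1520 (B = -8*190 = -1520)
T(d) = 1 (T(d) = (2*d)/((2*d)) = (2*d)*(1/(2*d)) = 1)
B + T(-19)/(-81) = -1520 + 1/(-81) = -1520 + 1*(-1/81) = -1520 - 1/81 = -123121/81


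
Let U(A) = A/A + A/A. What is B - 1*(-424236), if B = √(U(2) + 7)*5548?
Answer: 440880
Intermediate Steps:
U(A) = 2 (U(A) = 1 + 1 = 2)
B = 16644 (B = √(2 + 7)*5548 = √9*5548 = 3*5548 = 16644)
B - 1*(-424236) = 16644 - 1*(-424236) = 16644 + 424236 = 440880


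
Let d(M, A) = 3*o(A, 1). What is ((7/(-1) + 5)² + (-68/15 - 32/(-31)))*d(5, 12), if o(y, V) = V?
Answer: 232/155 ≈ 1.4968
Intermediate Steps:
d(M, A) = 3 (d(M, A) = 3*1 = 3)
((7/(-1) + 5)² + (-68/15 - 32/(-31)))*d(5, 12) = ((7/(-1) + 5)² + (-68/15 - 32/(-31)))*3 = ((7*(-1) + 5)² + (-68*1/15 - 32*(-1/31)))*3 = ((-7 + 5)² + (-68/15 + 32/31))*3 = ((-2)² - 1628/465)*3 = (4 - 1628/465)*3 = (232/465)*3 = 232/155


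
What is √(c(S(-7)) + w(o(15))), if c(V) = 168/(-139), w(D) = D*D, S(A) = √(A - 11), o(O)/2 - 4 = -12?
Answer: 2*√1230706/139 ≈ 15.962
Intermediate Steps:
o(O) = -16 (o(O) = 8 + 2*(-12) = 8 - 24 = -16)
S(A) = √(-11 + A)
w(D) = D²
c(V) = -168/139 (c(V) = 168*(-1/139) = -168/139)
√(c(S(-7)) + w(o(15))) = √(-168/139 + (-16)²) = √(-168/139 + 256) = √(35416/139) = 2*√1230706/139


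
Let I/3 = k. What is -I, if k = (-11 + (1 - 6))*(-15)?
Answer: -720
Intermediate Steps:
k = 240 (k = (-11 - 5)*(-15) = -16*(-15) = 240)
I = 720 (I = 3*240 = 720)
-I = -1*720 = -720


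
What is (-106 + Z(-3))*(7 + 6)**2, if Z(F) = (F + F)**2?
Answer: -11830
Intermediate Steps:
Z(F) = 4*F**2 (Z(F) = (2*F)**2 = 4*F**2)
(-106 + Z(-3))*(7 + 6)**2 = (-106 + 4*(-3)**2)*(7 + 6)**2 = (-106 + 4*9)*13**2 = (-106 + 36)*169 = -70*169 = -11830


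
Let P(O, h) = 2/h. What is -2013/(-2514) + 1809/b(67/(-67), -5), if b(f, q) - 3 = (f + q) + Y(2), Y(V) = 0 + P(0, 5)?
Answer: -7570987/10894 ≈ -694.97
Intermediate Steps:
Y(V) = 2/5 (Y(V) = 0 + 2/5 = 2/5)
b(f, q) = 17/5 + f + q (b(f, q) = 3 + ((f + q) + 2/5) = 3 + (2/5 + f + q) = 17/5 + f + q)
-2013/(-2514) + 1809/b(67/(-67), -5) = -2013/(-2514) + 1809/(17/5 + 67/(-67) - 5) = -2013*(-1/2514) + 1809/(17/5 + 67*(-1/67) - 5) = 671/838 + 1809/(17/5 - 1 - 5) = 671/838 + 1809/(-13/5) = 671/838 + 1809*(-5/13) = 671/838 - 9045/13 = -7570987/10894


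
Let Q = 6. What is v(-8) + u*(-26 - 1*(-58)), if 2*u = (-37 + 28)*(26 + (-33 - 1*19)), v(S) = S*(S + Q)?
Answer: 3760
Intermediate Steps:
v(S) = S*(6 + S) (v(S) = S*(S + 6) = S*(6 + S))
u = 117 (u = ((-37 + 28)*(26 + (-33 - 1*19)))/2 = (-9*(26 + (-33 - 19)))/2 = (-9*(26 - 52))/2 = (-9*(-26))/2 = (1/2)*234 = 117)
v(-8) + u*(-26 - 1*(-58)) = -8*(6 - 8) + 117*(-26 - 1*(-58)) = -8*(-2) + 117*(-26 + 58) = 16 + 117*32 = 16 + 3744 = 3760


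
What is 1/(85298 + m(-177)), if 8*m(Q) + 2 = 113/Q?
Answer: 1416/120781501 ≈ 1.1724e-5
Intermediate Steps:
m(Q) = -1/4 + 113/(8*Q) (m(Q) = -1/4 + (113/Q)/8 = -1/4 + 113/(8*Q))
1/(85298 + m(-177)) = 1/(85298 + (1/8)*(113 - 2*(-177))/(-177)) = 1/(85298 + (1/8)*(-1/177)*(113 + 354)) = 1/(85298 + (1/8)*(-1/177)*467) = 1/(85298 - 467/1416) = 1/(120781501/1416) = 1416/120781501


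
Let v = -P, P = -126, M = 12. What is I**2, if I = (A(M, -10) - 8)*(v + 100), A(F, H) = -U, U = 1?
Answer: 4137156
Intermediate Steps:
A(F, H) = -1 (A(F, H) = -1*1 = -1)
v = 126 (v = -1*(-126) = 126)
I = -2034 (I = (-1 - 8)*(126 + 100) = -9*226 = -2034)
I**2 = (-2034)**2 = 4137156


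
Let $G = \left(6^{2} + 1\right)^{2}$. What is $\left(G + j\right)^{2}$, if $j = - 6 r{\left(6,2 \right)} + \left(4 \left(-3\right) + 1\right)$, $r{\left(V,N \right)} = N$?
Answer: $1811716$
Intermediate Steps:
$G = 1369$ ($G = \left(36 + 1\right)^{2} = 37^{2} = 1369$)
$j = -23$ ($j = \left(-6\right) 2 + \left(4 \left(-3\right) + 1\right) = -12 + \left(-12 + 1\right) = -12 - 11 = -23$)
$\left(G + j\right)^{2} = \left(1369 - 23\right)^{2} = 1346^{2} = 1811716$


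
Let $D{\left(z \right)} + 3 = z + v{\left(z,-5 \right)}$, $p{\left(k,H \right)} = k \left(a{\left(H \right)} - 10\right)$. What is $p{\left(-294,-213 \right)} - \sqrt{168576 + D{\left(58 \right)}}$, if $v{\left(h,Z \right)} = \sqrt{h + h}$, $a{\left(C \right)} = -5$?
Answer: $4410 - \sqrt{168631 + 2 \sqrt{29}} \approx 3999.3$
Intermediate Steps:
$v{\left(h,Z \right)} = \sqrt{2} \sqrt{h}$ ($v{\left(h,Z \right)} = \sqrt{2 h} = \sqrt{2} \sqrt{h}$)
$p{\left(k,H \right)} = - 15 k$ ($p{\left(k,H \right)} = k \left(-5 - 10\right) = k \left(-15\right) = - 15 k$)
$D{\left(z \right)} = -3 + z + \sqrt{2} \sqrt{z}$ ($D{\left(z \right)} = -3 + \left(z + \sqrt{2} \sqrt{z}\right) = -3 + z + \sqrt{2} \sqrt{z}$)
$p{\left(-294,-213 \right)} - \sqrt{168576 + D{\left(58 \right)}} = \left(-15\right) \left(-294\right) - \sqrt{168576 + \left(-3 + 58 + \sqrt{2} \sqrt{58}\right)} = 4410 - \sqrt{168576 + \left(-3 + 58 + 2 \sqrt{29}\right)} = 4410 - \sqrt{168576 + \left(55 + 2 \sqrt{29}\right)} = 4410 - \sqrt{168631 + 2 \sqrt{29}}$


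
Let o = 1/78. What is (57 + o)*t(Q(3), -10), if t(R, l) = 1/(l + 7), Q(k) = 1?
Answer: -4447/234 ≈ -19.004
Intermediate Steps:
t(R, l) = 1/(7 + l)
o = 1/78 (o = 1*(1/78) = 1/78 ≈ 0.012821)
(57 + o)*t(Q(3), -10) = (57 + 1/78)/(7 - 10) = (4447/78)/(-3) = (4447/78)*(-⅓) = -4447/234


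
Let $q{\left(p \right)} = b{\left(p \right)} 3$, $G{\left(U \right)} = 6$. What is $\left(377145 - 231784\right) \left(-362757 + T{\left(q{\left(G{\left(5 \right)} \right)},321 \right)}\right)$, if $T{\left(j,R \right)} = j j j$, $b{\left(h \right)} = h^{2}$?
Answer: $130382275755$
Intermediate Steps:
$q{\left(p \right)} = 3 p^{2}$ ($q{\left(p \right)} = p^{2} \cdot 3 = 3 p^{2}$)
$T{\left(j,R \right)} = j^{3}$ ($T{\left(j,R \right)} = j^{2} j = j^{3}$)
$\left(377145 - 231784\right) \left(-362757 + T{\left(q{\left(G{\left(5 \right)} \right)},321 \right)}\right) = \left(377145 - 231784\right) \left(-362757 + \left(3 \cdot 6^{2}\right)^{3}\right) = 145361 \left(-362757 + \left(3 \cdot 36\right)^{3}\right) = 145361 \left(-362757 + 108^{3}\right) = 145361 \left(-362757 + 1259712\right) = 145361 \cdot 896955 = 130382275755$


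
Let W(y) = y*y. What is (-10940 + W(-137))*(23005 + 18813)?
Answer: 327393122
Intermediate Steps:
W(y) = y²
(-10940 + W(-137))*(23005 + 18813) = (-10940 + (-137)²)*(23005 + 18813) = (-10940 + 18769)*41818 = 7829*41818 = 327393122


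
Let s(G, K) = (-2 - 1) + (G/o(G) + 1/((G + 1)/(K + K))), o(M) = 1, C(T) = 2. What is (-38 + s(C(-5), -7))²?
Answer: 17161/9 ≈ 1906.8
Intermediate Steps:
s(G, K) = -3 + G + 2*K/(1 + G) (s(G, K) = (-2 - 1) + (G/1 + 1/((G + 1)/(K + K))) = -3 + (G*1 + 1/((1 + G)/((2*K)))) = -3 + (G + 1/((1 + G)*(1/(2*K)))) = -3 + (G + 1/((1 + G)/(2*K))) = -3 + (G + 1*(2*K/(1 + G))) = -3 + (G + 2*K/(1 + G)) = -3 + G + 2*K/(1 + G))
(-38 + s(C(-5), -7))² = (-38 + (-3 + 2² - 2*2 + 2*(-7))/(1 + 2))² = (-38 + (-3 + 4 - 4 - 14)/3)² = (-38 + (⅓)*(-17))² = (-38 - 17/3)² = (-131/3)² = 17161/9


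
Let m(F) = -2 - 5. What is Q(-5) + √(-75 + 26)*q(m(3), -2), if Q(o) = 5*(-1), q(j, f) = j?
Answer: -5 - 49*I ≈ -5.0 - 49.0*I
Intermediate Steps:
m(F) = -7
Q(o) = -5
Q(-5) + √(-75 + 26)*q(m(3), -2) = -5 + √(-75 + 26)*(-7) = -5 + √(-49)*(-7) = -5 + (7*I)*(-7) = -5 - 49*I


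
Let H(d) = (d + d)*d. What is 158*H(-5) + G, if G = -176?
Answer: 7724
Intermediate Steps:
H(d) = 2*d**2 (H(d) = (2*d)*d = 2*d**2)
158*H(-5) + G = 158*(2*(-5)**2) - 176 = 158*(2*25) - 176 = 158*50 - 176 = 7900 - 176 = 7724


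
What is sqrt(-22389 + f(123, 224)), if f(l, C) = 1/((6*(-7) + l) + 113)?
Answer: I*sqrt(842632210)/194 ≈ 149.63*I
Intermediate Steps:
f(l, C) = 1/(71 + l) (f(l, C) = 1/((-42 + l) + 113) = 1/(71 + l))
sqrt(-22389 + f(123, 224)) = sqrt(-22389 + 1/(71 + 123)) = sqrt(-22389 + 1/194) = sqrt(-4343465/194) = I*sqrt(842632210)/194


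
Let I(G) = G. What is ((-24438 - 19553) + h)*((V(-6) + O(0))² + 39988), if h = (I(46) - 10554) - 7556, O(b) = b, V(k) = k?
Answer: -2483689320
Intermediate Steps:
h = -18064 (h = (46 - 10554) - 7556 = -10508 - 7556 = -18064)
((-24438 - 19553) + h)*((V(-6) + O(0))² + 39988) = ((-24438 - 19553) - 18064)*((-6 + 0)² + 39988) = (-43991 - 18064)*((-6)² + 39988) = -62055*(36 + 39988) = -62055*40024 = -2483689320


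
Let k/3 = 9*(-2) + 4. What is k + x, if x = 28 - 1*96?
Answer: -110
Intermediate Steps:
x = -68 (x = 28 - 96 = -68)
k = -42 (k = 3*(9*(-2) + 4) = 3*(-18 + 4) = 3*(-14) = -42)
k + x = -42 - 68 = -110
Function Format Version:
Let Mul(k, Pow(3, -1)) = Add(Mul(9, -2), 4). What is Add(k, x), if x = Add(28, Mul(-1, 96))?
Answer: -110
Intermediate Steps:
x = -68 (x = Add(28, -96) = -68)
k = -42 (k = Mul(3, Add(Mul(9, -2), 4)) = Mul(3, Add(-18, 4)) = Mul(3, -14) = -42)
Add(k, x) = Add(-42, -68) = -110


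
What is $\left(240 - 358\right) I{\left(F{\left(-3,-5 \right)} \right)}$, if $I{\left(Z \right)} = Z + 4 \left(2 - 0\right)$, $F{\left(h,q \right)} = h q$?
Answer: $-2714$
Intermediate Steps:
$I{\left(Z \right)} = 8 + Z$ ($I{\left(Z \right)} = Z + 4 \left(2 + 0\right) = Z + 4 \cdot 2 = Z + 8 = 8 + Z$)
$\left(240 - 358\right) I{\left(F{\left(-3,-5 \right)} \right)} = \left(240 - 358\right) \left(8 - -15\right) = - 118 \left(8 + 15\right) = \left(-118\right) 23 = -2714$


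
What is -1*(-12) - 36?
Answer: -24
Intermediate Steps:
-1*(-12) - 36 = 12 - 36 = -24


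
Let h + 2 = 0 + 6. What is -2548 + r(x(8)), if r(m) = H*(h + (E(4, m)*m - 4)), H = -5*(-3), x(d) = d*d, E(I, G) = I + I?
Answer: 5132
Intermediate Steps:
h = 4 (h = -2 + (0 + 6) = -2 + 6 = 4)
E(I, G) = 2*I
x(d) = d**2
H = 15
r(m) = 120*m (r(m) = 15*(4 + ((2*4)*m - 4)) = 15*(4 + (8*m - 4)) = 15*(4 + (-4 + 8*m)) = 15*(8*m) = 120*m)
-2548 + r(x(8)) = -2548 + 120*8**2 = -2548 + 120*64 = -2548 + 7680 = 5132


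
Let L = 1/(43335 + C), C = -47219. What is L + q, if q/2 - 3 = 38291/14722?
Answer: 320255627/28590124 ≈ 11.202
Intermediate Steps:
q = 82457/7361 (q = 6 + 2*(38291/14722) = 6 + 38291/7361 = 82457/7361 ≈ 11.202)
L = -1/3884 (L = 1/(43335 - 47219) = 1/(-3884) = -1/3884 ≈ -0.00025747)
L + q = -1/3884 + 82457/7361 = 320255627/28590124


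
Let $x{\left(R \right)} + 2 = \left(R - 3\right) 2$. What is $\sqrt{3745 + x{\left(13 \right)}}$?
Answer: $\sqrt{3763} \approx 61.343$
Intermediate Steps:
$x{\left(R \right)} = -8 + 2 R$ ($x{\left(R \right)} = -2 + \left(R - 3\right) 2 = -2 + \left(-3 + R\right) 2 = -2 + \left(-6 + 2 R\right) = -8 + 2 R$)
$\sqrt{3745 + x{\left(13 \right)}} = \sqrt{3745 + \left(-8 + 2 \cdot 13\right)} = \sqrt{3745 + \left(-8 + 26\right)} = \sqrt{3745 + 18} = \sqrt{3763}$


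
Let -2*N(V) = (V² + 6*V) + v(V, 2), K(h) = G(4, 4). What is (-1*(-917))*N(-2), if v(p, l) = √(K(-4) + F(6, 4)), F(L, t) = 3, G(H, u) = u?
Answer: 3668 - 917*√7/2 ≈ 2454.9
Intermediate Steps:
K(h) = 4
v(p, l) = √7 (v(p, l) = √(4 + 3) = √7)
N(V) = -3*V - √7/2 - V²/2 (N(V) = -((V² + 6*V) + √7)/2 = -(√7 + V² + 6*V)/2 = -3*V - √7/2 - V²/2)
(-1*(-917))*N(-2) = (-1*(-917))*(-3*(-2) - √7/2 - ½*(-2)²) = 917*(6 - √7/2 - ½*4) = 917*(6 - √7/2 - 2) = 917*(4 - √7/2) = 3668 - 917*√7/2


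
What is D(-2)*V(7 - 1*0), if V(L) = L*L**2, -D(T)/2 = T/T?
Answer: -686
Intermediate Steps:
D(T) = -2 (D(T) = -2*T/T = -2*1 = -2)
V(L) = L**3
D(-2)*V(7 - 1*0) = -2*(7 - 1*0)**3 = -2*(7 + 0)**3 = -2*7**3 = -2*343 = -686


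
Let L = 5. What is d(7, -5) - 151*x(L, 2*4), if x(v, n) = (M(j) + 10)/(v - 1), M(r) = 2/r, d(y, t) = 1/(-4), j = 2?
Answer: -831/2 ≈ -415.50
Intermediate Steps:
d(y, t) = -1/4
x(v, n) = 11/(-1 + v) (x(v, n) = (2/2 + 10)/(v - 1) = (2*(1/2) + 10)/(-1 + v) = (1 + 10)/(-1 + v) = 11/(-1 + v))
d(7, -5) - 151*x(L, 2*4) = -1/4 - 1661/(-1 + 5) = -1/4 - 1661/4 = -831/2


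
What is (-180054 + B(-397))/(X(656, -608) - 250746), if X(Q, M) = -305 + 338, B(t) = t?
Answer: 180451/250713 ≈ 0.71975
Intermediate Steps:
X(Q, M) = 33
(-180054 + B(-397))/(X(656, -608) - 250746) = (-180054 - 397)/(33 - 250746) = -180451/(-250713) = -180451*(-1/250713) = 180451/250713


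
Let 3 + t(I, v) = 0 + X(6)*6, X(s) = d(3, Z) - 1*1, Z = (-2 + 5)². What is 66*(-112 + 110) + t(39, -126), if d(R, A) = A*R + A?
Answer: 75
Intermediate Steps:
Z = 9 (Z = 3² = 9)
d(R, A) = A + A*R
X(s) = 35 (X(s) = 9*(1 + 3) - 1*1 = 9*4 - 1 = 36 - 1 = 35)
t(I, v) = 207 (t(I, v) = -3 + (0 + 35*6) = -3 + (0 + 210) = -3 + 210 = 207)
66*(-112 + 110) + t(39, -126) = 66*(-112 + 110) + 207 = 66*(-2) + 207 = -132 + 207 = 75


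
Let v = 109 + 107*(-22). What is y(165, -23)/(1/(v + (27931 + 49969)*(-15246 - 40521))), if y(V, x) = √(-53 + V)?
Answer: -17377006180*√7 ≈ -4.5975e+10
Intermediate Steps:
v = -2245 (v = 109 - 2354 = -2245)
y(165, -23)/(1/(v + (27931 + 49969)*(-15246 - 40521))) = √(-53 + 165)/(1/(-2245 + (27931 + 49969)*(-15246 - 40521))) = √112/(1/(-2245 + 77900*(-55767))) = (4*√7)/(1/(-2245 - 4344249300)) = (4*√7)/(1/(-4344251545)) = (4*√7)/(-1/4344251545) = (4*√7)*(-4344251545) = -17377006180*√7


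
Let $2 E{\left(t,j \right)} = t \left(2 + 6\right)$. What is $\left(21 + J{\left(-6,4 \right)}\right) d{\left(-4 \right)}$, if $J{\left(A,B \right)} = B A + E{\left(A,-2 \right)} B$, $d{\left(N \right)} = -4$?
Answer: $396$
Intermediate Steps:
$E{\left(t,j \right)} = 4 t$ ($E{\left(t,j \right)} = \frac{t \left(2 + 6\right)}{2} = \frac{t 8}{2} = \frac{8 t}{2} = 4 t$)
$J{\left(A,B \right)} = 5 A B$ ($J{\left(A,B \right)} = B A + 4 A B = A B + 4 A B = 5 A B$)
$\left(21 + J{\left(-6,4 \right)}\right) d{\left(-4 \right)} = \left(21 + 5 \left(-6\right) 4\right) \left(-4\right) = \left(21 - 120\right) \left(-4\right) = \left(-99\right) \left(-4\right) = 396$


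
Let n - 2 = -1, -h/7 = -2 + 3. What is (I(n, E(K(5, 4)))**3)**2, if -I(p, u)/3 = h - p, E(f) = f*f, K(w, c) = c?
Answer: 191102976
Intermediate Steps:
E(f) = f**2
h = -7 (h = -7*(-2 + 3) = -7*1 = -7)
n = 1 (n = 2 - 1 = 1)
I(p, u) = 21 + 3*p (I(p, u) = -3*(-7 - p) = 21 + 3*p)
(I(n, E(K(5, 4)))**3)**2 = ((21 + 3*1)**3)**2 = ((21 + 3)**3)**2 = (24**3)**2 = 13824**2 = 191102976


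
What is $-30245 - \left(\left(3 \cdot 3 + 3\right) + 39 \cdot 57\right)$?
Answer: $-32480$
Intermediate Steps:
$-30245 - \left(\left(3 \cdot 3 + 3\right) + 39 \cdot 57\right) = -30245 - \left(\left(9 + 3\right) + 2223\right) = -30245 - \left(12 + 2223\right) = -30245 - 2235 = -32480$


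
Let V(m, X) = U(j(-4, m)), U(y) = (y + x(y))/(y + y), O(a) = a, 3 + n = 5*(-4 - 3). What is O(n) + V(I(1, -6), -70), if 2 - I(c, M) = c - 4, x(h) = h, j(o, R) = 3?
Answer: -37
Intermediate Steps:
n = -38 (n = -3 + 5*(-4 - 3) = -3 + 5*(-7) = -3 - 35 = -38)
U(y) = 1 (U(y) = (y + y)/(y + y) = (2*y)/((2*y)) = (2*y)*(1/(2*y)) = 1)
I(c, M) = 6 - c (I(c, M) = 2 - (c - 4) = 2 - (-4 + c) = 2 + (4 - c) = 6 - c)
V(m, X) = 1
O(n) + V(I(1, -6), -70) = -38 + 1 = -37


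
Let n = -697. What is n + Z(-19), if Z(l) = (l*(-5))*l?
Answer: -2502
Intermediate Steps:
Z(l) = -5*l² (Z(l) = (-5*l)*l = -5*l²)
n + Z(-19) = -697 - 5*(-19)² = -697 - 5*361 = -697 - 1805 = -2502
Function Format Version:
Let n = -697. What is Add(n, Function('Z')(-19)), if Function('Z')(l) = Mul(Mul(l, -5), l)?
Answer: -2502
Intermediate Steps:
Function('Z')(l) = Mul(-5, Pow(l, 2)) (Function('Z')(l) = Mul(Mul(-5, l), l) = Mul(-5, Pow(l, 2)))
Add(n, Function('Z')(-19)) = Add(-697, Mul(-5, Pow(-19, 2))) = Add(-697, Mul(-5, 361)) = Add(-697, -1805) = -2502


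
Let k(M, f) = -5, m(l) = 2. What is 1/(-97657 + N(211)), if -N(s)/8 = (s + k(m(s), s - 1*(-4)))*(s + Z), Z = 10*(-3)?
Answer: -1/395945 ≈ -2.5256e-6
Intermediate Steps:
Z = -30
N(s) = -8*(-30 + s)*(-5 + s) (N(s) = -8*(s - 5)*(s - 30) = -8*(-5 + s)*(-30 + s) = -8*(-30 + s)*(-5 + s))
1/(-97657 + N(211)) = 1/(-97657 + (-1200 - 8*211² + 280*211)) = 1/(-97657 + (-1200 - 8*44521 + 59080)) = 1/(-97657 + (-1200 - 356168 + 59080)) = 1/(-97657 - 298288) = 1/(-395945) = -1/395945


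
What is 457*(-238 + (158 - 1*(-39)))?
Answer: -18737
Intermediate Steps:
457*(-238 + (158 - 1*(-39))) = 457*(-238 + (158 + 39)) = 457*(-238 + 197) = 457*(-41) = -18737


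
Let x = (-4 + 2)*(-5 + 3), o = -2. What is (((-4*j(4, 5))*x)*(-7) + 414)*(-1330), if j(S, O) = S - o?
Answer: -1444380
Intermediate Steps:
x = 4 (x = -2*(-2) = 4)
j(S, O) = 2 + S (j(S, O) = S - 1*(-2) = S + 2 = 2 + S)
(((-4*j(4, 5))*x)*(-7) + 414)*(-1330) = ((-4*(2 + 4)*4)*(-7) + 414)*(-1330) = ((-4*6*4)*(-7) + 414)*(-1330) = (-24*4*(-7) + 414)*(-1330) = (-96*(-7) + 414)*(-1330) = (672 + 414)*(-1330) = 1086*(-1330) = -1444380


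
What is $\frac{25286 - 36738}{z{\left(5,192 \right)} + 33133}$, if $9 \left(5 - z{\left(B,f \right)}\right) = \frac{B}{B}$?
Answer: $- \frac{103068}{298241} \approx -0.34559$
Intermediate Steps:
$z{\left(B,f \right)} = \frac{44}{9}$ ($z{\left(B,f \right)} = 5 - \frac{B \frac{1}{B}}{9} = 5 - \frac{1}{9} = \frac{44}{9}$)
$\frac{25286 - 36738}{z{\left(5,192 \right)} + 33133} = \frac{25286 - 36738}{\frac{44}{9} + 33133} = - \frac{11452}{\frac{298241}{9}} = \left(-11452\right) \frac{9}{298241} = - \frac{103068}{298241}$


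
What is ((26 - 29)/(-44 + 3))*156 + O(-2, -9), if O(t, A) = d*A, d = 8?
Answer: -2484/41 ≈ -60.585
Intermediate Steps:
O(t, A) = 8*A
((26 - 29)/(-44 + 3))*156 + O(-2, -9) = ((26 - 29)/(-44 + 3))*156 + 8*(-9) = -3/(-41)*156 - 72 = -3*(-1/41)*156 - 72 = (3/41)*156 - 72 = 468/41 - 72 = -2484/41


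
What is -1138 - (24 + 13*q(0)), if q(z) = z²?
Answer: -1162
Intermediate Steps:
-1138 - (24 + 13*q(0)) = -1138 - (24 + 13*0²) = -1138 - (24 + 13*0) = -1138 - (24 + 0) = -1138 - 1*24 = -1138 - 24 = -1162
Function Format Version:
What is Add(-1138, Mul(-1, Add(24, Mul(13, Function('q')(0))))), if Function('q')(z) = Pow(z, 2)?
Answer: -1162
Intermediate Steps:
Add(-1138, Mul(-1, Add(24, Mul(13, Function('q')(0))))) = Add(-1138, Mul(-1, Add(24, Mul(13, Pow(0, 2))))) = Add(-1138, Mul(-1, Add(24, Mul(13, 0)))) = Add(-1138, Mul(-1, Add(24, 0))) = Add(-1138, Mul(-1, 24)) = Add(-1138, -24) = -1162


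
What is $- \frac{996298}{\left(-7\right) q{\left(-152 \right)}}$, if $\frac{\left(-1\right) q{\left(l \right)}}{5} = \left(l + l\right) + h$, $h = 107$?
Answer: $\frac{996298}{6895} \approx 144.5$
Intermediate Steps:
$q{\left(l \right)} = -535 - 10 l$ ($q{\left(l \right)} = - 5 \left(\left(l + l\right) + 107\right) = - 5 \left(2 l + 107\right) = - 5 \left(107 + 2 l\right) = -535 - 10 l$)
$- \frac{996298}{\left(-7\right) q{\left(-152 \right)}} = - \frac{996298}{\left(-7\right) \left(-535 - -1520\right)} = - \frac{996298}{\left(-7\right) \left(-535 + 1520\right)} = - \frac{996298}{\left(-7\right) 985} = - \frac{996298}{-6895} = \left(-996298\right) \left(- \frac{1}{6895}\right) = \frac{996298}{6895}$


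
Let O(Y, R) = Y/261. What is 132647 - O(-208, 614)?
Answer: 34621075/261 ≈ 1.3265e+5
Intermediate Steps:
O(Y, R) = Y/261 (O(Y, R) = Y*(1/261) = Y/261)
132647 - O(-208, 614) = 132647 - (-208)/261 = 132647 - 1*(-208/261) = 132647 + 208/261 = 34621075/261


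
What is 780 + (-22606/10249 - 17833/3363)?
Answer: 26625767465/34467387 ≈ 772.49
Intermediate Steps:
780 + (-22606/10249 - 17833/3363) = 780 - 258794395/34467387 = 26625767465/34467387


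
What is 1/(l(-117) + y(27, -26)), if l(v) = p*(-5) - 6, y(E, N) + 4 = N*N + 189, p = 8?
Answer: 1/815 ≈ 0.0012270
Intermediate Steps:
y(E, N) = 185 + N**2 (y(E, N) = -4 + (N*N + 189) = -4 + (N**2 + 189) = -4 + (189 + N**2) = 185 + N**2)
l(v) = -46 (l(v) = 8*(-5) - 6 = -40 - 6 = -46)
1/(l(-117) + y(27, -26)) = 1/(-46 + (185 + (-26)**2)) = 1/(-46 + (185 + 676)) = 1/(-46 + 861) = 1/815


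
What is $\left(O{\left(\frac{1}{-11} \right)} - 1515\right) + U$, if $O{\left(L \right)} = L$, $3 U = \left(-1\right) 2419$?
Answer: $- \frac{76607}{33} \approx -2321.4$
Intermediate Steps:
$U = - \frac{2419}{3}$ ($U = \frac{\left(-1\right) 2419}{3} = \frac{1}{3} \left(-2419\right) = - \frac{2419}{3} \approx -806.33$)
$\left(O{\left(\frac{1}{-11} \right)} - 1515\right) + U = \left(\frac{1}{-11} - 1515\right) - \frac{2419}{3} = \left(- \frac{1}{11} - 1515\right) - \frac{2419}{3} = - \frac{16666}{11} - \frac{2419}{3} = - \frac{76607}{33}$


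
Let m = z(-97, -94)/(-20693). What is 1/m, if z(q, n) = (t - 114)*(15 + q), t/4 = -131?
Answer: -20693/52316 ≈ -0.39554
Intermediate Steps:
t = -524 (t = 4*(-131) = -524)
z(q, n) = -9570 - 638*q (z(q, n) = (-524 - 114)*(15 + q) = -638*(15 + q) = -9570 - 638*q)
m = -52316/20693 (m = (-9570 - 638*(-97))/(-20693) = (-9570 + 61886)*(-1/20693) = 52316*(-1/20693) = -52316/20693 ≈ -2.5282)
1/m = 1/(-52316/20693) = -20693/52316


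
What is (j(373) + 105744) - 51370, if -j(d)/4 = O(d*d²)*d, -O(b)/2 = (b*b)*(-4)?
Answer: -32144879418543817530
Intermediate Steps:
O(b) = 8*b² (O(b) = -2*b*b*(-4) = -2*b²*(-4) = -(-8)*b² = 8*b²)
j(d) = -32*d⁷ (j(d) = -4*8*(d*d²)²*d = -4*8*(d³)²*d = -4*8*d⁶*d = -32*d⁷)
(j(373) + 105744) - 51370 = (-32*373⁷ + 105744) - 51370 = (-32*1004527481829495997 + 105744) - 51370 = (-32144879418543871904 + 105744) - 51370 = -32144879418543766160 - 51370 = -32144879418543817530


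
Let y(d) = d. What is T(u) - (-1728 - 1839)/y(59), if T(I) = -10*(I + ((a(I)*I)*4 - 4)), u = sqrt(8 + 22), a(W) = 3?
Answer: 5927/59 - 130*sqrt(30) ≈ -611.58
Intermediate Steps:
u = sqrt(30) ≈ 5.4772
T(I) = 40 - 130*I (T(I) = -10*(I + ((3*I)*4 - 4)) = -10*(I + (12*I - 4)) = -10*(I + (-4 + 12*I)) = -10*(-4 + 13*I) = 40 - 130*I)
T(u) - (-1728 - 1839)/y(59) = (40 - 130*sqrt(30)) - (-1728 - 1839)/59 = (40 - 130*sqrt(30)) - (-3567)/59 = (40 - 130*sqrt(30)) - 1*(-3567/59) = (40 - 130*sqrt(30)) + 3567/59 = 5927/59 - 130*sqrt(30)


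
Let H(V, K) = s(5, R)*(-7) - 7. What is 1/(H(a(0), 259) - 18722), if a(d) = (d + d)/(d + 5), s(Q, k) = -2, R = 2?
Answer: -1/18715 ≈ -5.3433e-5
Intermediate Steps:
a(d) = 2*d/(5 + d) (a(d) = (2*d)/(5 + d) = 2*d/(5 + d))
H(V, K) = 7 (H(V, K) = -2*(-7) - 7 = 14 - 7 = 7)
1/(H(a(0), 259) - 18722) = 1/(7 - 18722) = 1/(-18715) = -1/18715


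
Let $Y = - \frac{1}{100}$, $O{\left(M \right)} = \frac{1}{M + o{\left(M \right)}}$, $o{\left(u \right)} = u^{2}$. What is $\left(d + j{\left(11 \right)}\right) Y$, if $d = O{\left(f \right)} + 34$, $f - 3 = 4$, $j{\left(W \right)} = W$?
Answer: $- \frac{2521}{5600} \approx -0.45018$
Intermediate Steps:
$f = 7$ ($f = 3 + 4 = 7$)
$O{\left(M \right)} = \frac{1}{M + M^{2}}$
$Y = - \frac{1}{100}$ ($Y = \left(-1\right) \frac{1}{100} = - \frac{1}{100} \approx -0.01$)
$d = \frac{1905}{56}$ ($d = \frac{1}{7 \left(1 + 7\right)} + 34 = \frac{1}{7 \cdot 8} + 34 = \frac{1}{7} \cdot \frac{1}{8} + 34 = \frac{1}{56} + 34 = \frac{1905}{56} \approx 34.018$)
$\left(d + j{\left(11 \right)}\right) Y = \left(\frac{1905}{56} + 11\right) \left(- \frac{1}{100}\right) = \frac{2521}{56} \left(- \frac{1}{100}\right) = - \frac{2521}{5600}$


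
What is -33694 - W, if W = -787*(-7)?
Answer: -39203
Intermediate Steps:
W = 5509
-33694 - W = -33694 - 1*5509 = -33694 - 5509 = -39203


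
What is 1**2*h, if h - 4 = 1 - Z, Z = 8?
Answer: -3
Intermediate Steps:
h = -3 (h = 4 + (1 - 1*8) = 4 + (1 - 8) = 4 - 7 = -3)
1**2*h = 1**2*(-3) = 1*(-3) = -3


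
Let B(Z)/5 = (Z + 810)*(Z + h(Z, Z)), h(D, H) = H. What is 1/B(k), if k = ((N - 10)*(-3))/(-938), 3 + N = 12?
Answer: -439922/11396655 ≈ -0.038601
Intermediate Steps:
N = 9 (N = -3 + 12 = 9)
k = -3/938 (k = ((9 - 10)*(-3))/(-938) = -1*(-3)*(-1/938) = 3*(-1/938) = -3/938 ≈ -0.0031983)
B(Z) = 10*Z*(810 + Z) (B(Z) = 5*((Z + 810)*(Z + Z)) = 5*((810 + Z)*(2*Z)) = 5*(2*Z*(810 + Z)) = 10*Z*(810 + Z))
1/B(k) = 1/(10*(-3/938)*(810 - 3/938)) = 1/(10*(-3/938)*(759777/938)) = 1/(-11396655/439922) = -439922/11396655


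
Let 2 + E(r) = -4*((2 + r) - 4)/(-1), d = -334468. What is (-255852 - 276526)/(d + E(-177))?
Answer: 266189/167593 ≈ 1.5883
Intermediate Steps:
E(r) = -10 + 4*r (E(r) = -2 - 4*((2 + r) - 4)/(-1) = -2 - 4*(-2 + r)*(-1) = -2 - 4*(2 - r) = -2 + (-8 + 4*r) = -10 + 4*r)
(-255852 - 276526)/(d + E(-177)) = (-255852 - 276526)/(-334468 + (-10 + 4*(-177))) = -532378/(-334468 + (-10 - 708)) = -532378/(-334468 - 718) = -532378/(-335186) = -532378*(-1/335186) = 266189/167593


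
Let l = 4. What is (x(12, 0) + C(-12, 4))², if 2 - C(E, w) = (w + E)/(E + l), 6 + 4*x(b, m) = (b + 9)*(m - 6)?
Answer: 1024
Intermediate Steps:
x(b, m) = -3/2 + (-6 + m)*(9 + b)/4 (x(b, m) = -3/2 + ((b + 9)*(m - 6))/4 = -3/2 + ((9 + b)*(-6 + m))/4 = -3/2 + ((-6 + m)*(9 + b))/4 = -3/2 + (-6 + m)*(9 + b)/4)
C(E, w) = 2 - (E + w)/(4 + E) (C(E, w) = 2 - (w + E)/(E + 4) = 2 - (E + w)/(4 + E))
(x(12, 0) + C(-12, 4))² = ((-15 - 3/2*12 + (9/4)*0 + (¼)*12*0) + (8 - 12 - 1*4)/(4 - 12))² = ((-15 - 18 + 0 + 0) + (8 - 12 - 4)/(-8))² = (-33 - ⅛*(-8))² = (-33 + 1)² = (-32)² = 1024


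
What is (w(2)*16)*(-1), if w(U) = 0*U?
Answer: 0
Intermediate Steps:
w(U) = 0
(w(2)*16)*(-1) = (0*16)*(-1) = 0*(-1) = 0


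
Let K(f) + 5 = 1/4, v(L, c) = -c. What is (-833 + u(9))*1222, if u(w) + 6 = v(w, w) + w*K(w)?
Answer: -2176993/2 ≈ -1.0885e+6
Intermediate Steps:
K(f) = -19/4 (K(f) = -5 + 1/4 = -5 + ¼ = -19/4)
u(w) = -6 - 23*w/4 (u(w) = -6 + (-w + w*(-19/4)) = -6 + (-w - 19*w/4) = -6 - 23*w/4)
(-833 + u(9))*1222 = (-833 + (-6 - 23/4*9))*1222 = (-833 + (-6 - 207/4))*1222 = (-833 - 231/4)*1222 = -3563/4*1222 = -2176993/2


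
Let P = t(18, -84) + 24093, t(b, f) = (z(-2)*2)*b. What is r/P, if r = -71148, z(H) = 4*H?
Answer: -23716/7935 ≈ -2.9888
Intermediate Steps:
t(b, f) = -16*b (t(b, f) = ((4*(-2))*2)*b = (-8*2)*b = -16*b)
P = 23805 (P = -16*18 + 24093 = -288 + 24093 = 23805)
r/P = -71148/23805 = -71148*1/23805 = -23716/7935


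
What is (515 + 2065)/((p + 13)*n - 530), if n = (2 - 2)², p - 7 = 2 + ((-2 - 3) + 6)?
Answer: -258/53 ≈ -4.8679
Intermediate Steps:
p = 10 (p = 7 + (2 + ((-2 - 3) + 6)) = 7 + (2 + (-5 + 6)) = 7 + (2 + 1) = 7 + 3 = 10)
n = 0 (n = 0² = 0)
(515 + 2065)/((p + 13)*n - 530) = (515 + 2065)/((10 + 13)*0 - 530) = 2580/(23*0 - 530) = 2580/(0 - 530) = 2580/(-530) = 2580*(-1/530) = -258/53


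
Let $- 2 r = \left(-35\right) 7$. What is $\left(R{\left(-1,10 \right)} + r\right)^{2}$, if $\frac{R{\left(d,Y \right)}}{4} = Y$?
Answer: $\frac{105625}{4} \approx 26406.0$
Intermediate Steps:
$R{\left(d,Y \right)} = 4 Y$
$r = \frac{245}{2}$ ($r = - \frac{\left(-35\right) 7}{2} = \left(- \frac{1}{2}\right) \left(-245\right) = \frac{245}{2} \approx 122.5$)
$\left(R{\left(-1,10 \right)} + r\right)^{2} = \left(4 \cdot 10 + \frac{245}{2}\right)^{2} = \left(40 + \frac{245}{2}\right)^{2} = \left(\frac{325}{2}\right)^{2} = \frac{105625}{4}$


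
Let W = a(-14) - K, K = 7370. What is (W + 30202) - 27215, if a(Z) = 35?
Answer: -4348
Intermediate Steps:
W = -7335 (W = 35 - 1*7370 = 35 - 7370 = -7335)
(W + 30202) - 27215 = (-7335 + 30202) - 27215 = 22867 - 27215 = -4348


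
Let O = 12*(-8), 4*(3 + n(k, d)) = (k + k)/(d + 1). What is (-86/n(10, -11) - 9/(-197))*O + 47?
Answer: -3194099/1379 ≈ -2316.2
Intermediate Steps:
n(k, d) = -3 + k/(2*(1 + d)) (n(k, d) = -3 + ((k + k)/(d + 1))/4 = -3 + ((2*k)/(1 + d))/4 = -3 + (2*k/(1 + d))/4 = -3 + k/(2*(1 + d)))
O = -96
(-86/n(10, -11) - 9/(-197))*O + 47 = (-86*2*(1 - 11)/(-6 + 10 - 6*(-11)) - 9/(-197))*(-96) + 47 = (-86*(-20/(-6 + 10 + 66)) - 9*(-1/197))*(-96) + 47 = (-86/((1/2)*(-1/10)*70) + 9/197)*(-96) + 47 = (-86/(-7/2) + 9/197)*(-96) + 47 = (-86*(-2/7) + 9/197)*(-96) + 47 = (172/7 + 9/197)*(-96) + 47 = (33947/1379)*(-96) + 47 = -3258912/1379 + 47 = -3194099/1379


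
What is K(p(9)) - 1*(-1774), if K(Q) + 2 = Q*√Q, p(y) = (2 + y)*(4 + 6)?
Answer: 1772 + 110*√110 ≈ 2925.7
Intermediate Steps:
p(y) = 20 + 10*y (p(y) = (2 + y)*10 = 20 + 10*y)
K(Q) = -2 + Q^(3/2) (K(Q) = -2 + Q*√Q = -2 + Q^(3/2))
K(p(9)) - 1*(-1774) = (-2 + (20 + 10*9)^(3/2)) - 1*(-1774) = (-2 + (20 + 90)^(3/2)) + 1774 = (-2 + 110^(3/2)) + 1774 = (-2 + 110*√110) + 1774 = 1772 + 110*√110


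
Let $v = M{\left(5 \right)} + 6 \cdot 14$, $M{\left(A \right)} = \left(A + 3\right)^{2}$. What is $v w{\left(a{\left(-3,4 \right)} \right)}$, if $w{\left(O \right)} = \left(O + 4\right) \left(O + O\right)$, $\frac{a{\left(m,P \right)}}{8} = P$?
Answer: $340992$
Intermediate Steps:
$a{\left(m,P \right)} = 8 P$
$M{\left(A \right)} = \left(3 + A\right)^{2}$
$w{\left(O \right)} = 2 O \left(4 + O\right)$ ($w{\left(O \right)} = \left(4 + O\right) 2 O = 2 O \left(4 + O\right)$)
$v = 148$ ($v = \left(3 + 5\right)^{2} + 6 \cdot 14 = 8^{2} + 84 = 64 + 84 = 148$)
$v w{\left(a{\left(-3,4 \right)} \right)} = 148 \cdot 2 \cdot 8 \cdot 4 \left(4 + 8 \cdot 4\right) = 148 \cdot 2 \cdot 32 \left(4 + 32\right) = 148 \cdot 2 \cdot 32 \cdot 36 = 148 \cdot 2304 = 340992$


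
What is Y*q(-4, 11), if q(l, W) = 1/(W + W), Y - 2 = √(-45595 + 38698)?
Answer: 1/11 + I*√57/2 ≈ 0.090909 + 3.7749*I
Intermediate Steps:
Y = 2 + 11*I*√57 (Y = 2 + √(-45595 + 38698) = 2 + √(-6897) = 2 + 11*I*√57 ≈ 2.0 + 83.048*I)
q(l, W) = 1/(2*W)
Y*q(-4, 11) = (2 + 11*I*√57)*((½)/11) = (2 + 11*I*√57)*((½)*(1/11)) = (2 + 11*I*√57)*(1/22) = 1/11 + I*√57/2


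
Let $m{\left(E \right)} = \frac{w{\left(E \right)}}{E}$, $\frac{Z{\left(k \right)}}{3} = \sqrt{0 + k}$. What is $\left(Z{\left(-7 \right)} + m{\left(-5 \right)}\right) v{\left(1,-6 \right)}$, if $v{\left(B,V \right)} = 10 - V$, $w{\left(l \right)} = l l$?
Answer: $-80 + 48 i \sqrt{7} \approx -80.0 + 127.0 i$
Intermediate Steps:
$w{\left(l \right)} = l^{2}$
$Z{\left(k \right)} = 3 \sqrt{k}$ ($Z{\left(k \right)} = 3 \sqrt{0 + k} = 3 \sqrt{k}$)
$m{\left(E \right)} = E$ ($m{\left(E \right)} = \frac{E^{2}}{E} = E$)
$\left(Z{\left(-7 \right)} + m{\left(-5 \right)}\right) v{\left(1,-6 \right)} = \left(3 \sqrt{-7} - 5\right) \left(10 - -6\right) = \left(3 i \sqrt{7} - 5\right) \left(10 + 6\right) = \left(3 i \sqrt{7} - 5\right) 16 = \left(-5 + 3 i \sqrt{7}\right) 16 = -80 + 48 i \sqrt{7}$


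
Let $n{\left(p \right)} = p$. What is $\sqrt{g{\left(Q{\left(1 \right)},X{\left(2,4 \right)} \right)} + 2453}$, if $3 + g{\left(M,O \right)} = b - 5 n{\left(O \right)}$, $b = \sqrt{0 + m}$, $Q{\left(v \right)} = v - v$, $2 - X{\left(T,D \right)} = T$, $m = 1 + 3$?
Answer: $2 \sqrt{613} \approx 49.518$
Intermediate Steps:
$m = 4$
$X{\left(T,D \right)} = 2 - T$
$Q{\left(v \right)} = 0$
$b = 2$ ($b = \sqrt{0 + 4} = \sqrt{4} = 2$)
$g{\left(M,O \right)} = -1 - 5 O$ ($g{\left(M,O \right)} = -3 - \left(-2 + 5 O\right) = -1 - 5 O$)
$\sqrt{g{\left(Q{\left(1 \right)},X{\left(2,4 \right)} \right)} + 2453} = \sqrt{\left(-1 - 5 \left(2 - 2\right)\right) + 2453} = \sqrt{\left(-1 - 0\right) + 2453} = \sqrt{\left(-1 + 0\right) + 2453} = \sqrt{-1 + 2453} = \sqrt{2452} = 2 \sqrt{613}$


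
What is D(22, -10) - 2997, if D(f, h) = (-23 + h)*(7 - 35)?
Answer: -2073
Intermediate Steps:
D(f, h) = 644 - 28*h (D(f, h) = (-23 + h)*(-28) = 644 - 28*h)
D(22, -10) - 2997 = (644 - 28*(-10)) - 2997 = (644 + 280) - 2997 = 924 - 2997 = -2073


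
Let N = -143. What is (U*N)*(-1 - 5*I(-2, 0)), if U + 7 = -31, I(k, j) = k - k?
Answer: -5434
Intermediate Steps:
I(k, j) = 0
U = -38 (U = -7 - 31 = -38)
(U*N)*(-1 - 5*I(-2, 0)) = (-38*(-143))*(-1 - 5*0) = 5434*(-1 + 0) = 5434*(-1) = -5434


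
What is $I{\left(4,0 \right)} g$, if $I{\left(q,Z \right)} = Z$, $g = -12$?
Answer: $0$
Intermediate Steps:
$I{\left(4,0 \right)} g = 0 \left(-12\right) = 0$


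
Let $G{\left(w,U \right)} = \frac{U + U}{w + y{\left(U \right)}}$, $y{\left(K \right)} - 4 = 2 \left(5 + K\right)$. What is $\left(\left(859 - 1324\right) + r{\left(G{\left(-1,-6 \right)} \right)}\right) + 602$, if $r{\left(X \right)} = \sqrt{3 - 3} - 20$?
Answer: $117$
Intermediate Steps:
$y{\left(K \right)} = 14 + 2 K$ ($y{\left(K \right)} = 4 + 2 \left(5 + K\right) = 4 + \left(10 + 2 K\right) = 14 + 2 K$)
$G{\left(w,U \right)} = \frac{2 U}{14 + w + 2 U}$ ($G{\left(w,U \right)} = \frac{U + U}{w + \left(14 + 2 U\right)} = \frac{2 U}{14 + w + 2 U}$)
$r{\left(X \right)} = -20$ ($r{\left(X \right)} = \sqrt{0} - 20 = 0 - 20 = -20$)
$\left(\left(859 - 1324\right) + r{\left(G{\left(-1,-6 \right)} \right)}\right) + 602 = \left(\left(859 - 1324\right) - 20\right) + 602 = \left(-465 - 20\right) + 602 = -485 + 602 = 117$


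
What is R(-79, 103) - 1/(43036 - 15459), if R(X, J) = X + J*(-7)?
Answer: -22061601/27577 ≈ -800.00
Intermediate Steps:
R(X, J) = X - 7*J
R(-79, 103) - 1/(43036 - 15459) = (-79 - 7*103) - 1/(43036 - 15459) = (-79 - 721) - 1/27577 = -800 - 1*1/27577 = -800 - 1/27577 = -22061601/27577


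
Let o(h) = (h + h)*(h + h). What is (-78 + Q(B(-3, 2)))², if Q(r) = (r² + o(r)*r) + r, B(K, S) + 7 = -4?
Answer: 28005264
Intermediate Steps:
o(h) = 4*h² (o(h) = (2*h)*(2*h) = 4*h²)
B(K, S) = -11 (B(K, S) = -7 - 4 = -11)
Q(r) = r + r² + 4*r³ (Q(r) = (r² + (4*r²)*r) + r = (r² + 4*r³) + r = r + r² + 4*r³)
(-78 + Q(B(-3, 2)))² = (-78 - 11*(1 - 11 + 4*(-11)²))² = (-78 - 11*(1 - 11 + 4*121))² = (-78 - 11*(1 - 11 + 484))² = (-78 - 11*474)² = (-78 - 5214)² = (-5292)² = 28005264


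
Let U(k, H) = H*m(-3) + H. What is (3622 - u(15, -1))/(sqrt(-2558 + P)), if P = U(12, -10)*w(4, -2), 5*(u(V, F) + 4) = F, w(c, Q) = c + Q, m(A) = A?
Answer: -18131*I*sqrt(2518)/12590 ≈ -72.264*I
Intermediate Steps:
w(c, Q) = Q + c
u(V, F) = -4 + F/5
U(k, H) = -2*H (U(k, H) = H*(-3) + H = -3*H + H = -2*H)
P = 40 (P = (-2*(-10))*(-2 + 4) = 20*2 = 40)
(3622 - u(15, -1))/(sqrt(-2558 + P)) = (3622 - (-4 + (1/5)*(-1)))/(sqrt(-2558 + 40)) = (3622 - (-4 - 1/5))/(sqrt(-2518)) = (3622 - 1*(-21/5))/((I*sqrt(2518))) = (3622 + 21/5)*(-I*sqrt(2518)/2518) = 18131*(-I*sqrt(2518)/2518)/5 = -18131*I*sqrt(2518)/12590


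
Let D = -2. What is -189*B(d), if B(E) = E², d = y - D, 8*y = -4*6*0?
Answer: -756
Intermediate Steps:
y = 0 (y = (-4*6*0)/8 = (-24*0)/8 = (⅛)*0 = 0)
d = 2 (d = 0 - 1*(-2) = 0 + 2 = 2)
-189*B(d) = -189*2² = -189*4 = -756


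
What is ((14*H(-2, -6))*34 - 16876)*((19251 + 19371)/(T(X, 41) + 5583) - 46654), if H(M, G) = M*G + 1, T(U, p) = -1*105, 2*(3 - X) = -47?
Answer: 455187651520/913 ≈ 4.9856e+8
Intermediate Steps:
X = 53/2 (X = 3 - ½*(-47) = 3 + 47/2 = 53/2 ≈ 26.500)
T(U, p) = -105
H(M, G) = 1 + G*M (H(M, G) = G*M + 1 = 1 + G*M)
((14*H(-2, -6))*34 - 16876)*((19251 + 19371)/(T(X, 41) + 5583) - 46654) = ((14*(1 - 6*(-2)))*34 - 16876)*((19251 + 19371)/(-105 + 5583) - 46654) = ((14*(1 + 12))*34 - 16876)*(38622/5478 - 46654) = ((14*13)*34 - 16876)*(38622*(1/5478) - 46654) = (182*34 - 16876)*(6437/913 - 46654) = (6188 - 16876)*(-42588665/913) = -10688*(-42588665/913) = 455187651520/913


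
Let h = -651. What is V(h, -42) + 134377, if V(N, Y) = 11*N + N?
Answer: 126565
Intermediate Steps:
V(N, Y) = 12*N
V(h, -42) + 134377 = 12*(-651) + 134377 = -7812 + 134377 = 126565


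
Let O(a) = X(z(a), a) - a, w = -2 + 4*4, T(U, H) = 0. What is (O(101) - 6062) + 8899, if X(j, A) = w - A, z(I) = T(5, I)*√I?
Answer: 2649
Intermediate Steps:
w = 14 (w = -2 + 16 = 14)
z(I) = 0 (z(I) = 0*√I = 0)
X(j, A) = 14 - A
O(a) = 14 - 2*a (O(a) = (14 - a) - a = 14 - 2*a)
(O(101) - 6062) + 8899 = ((14 - 2*101) - 6062) + 8899 = ((14 - 202) - 6062) + 8899 = (-188 - 6062) + 8899 = -6250 + 8899 = 2649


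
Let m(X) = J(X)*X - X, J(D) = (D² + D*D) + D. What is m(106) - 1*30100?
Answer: 2363062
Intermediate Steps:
J(D) = D + 2*D² (J(D) = (D² + D²) + D = 2*D² + D = D + 2*D²)
m(X) = -X + X²*(1 + 2*X) (m(X) = (X*(1 + 2*X))*X - X = X²*(1 + 2*X) - X = -X + X²*(1 + 2*X))
m(106) - 1*30100 = 106*(-1 + 106*(1 + 2*106)) - 1*30100 = 106*(-1 + 106*(1 + 212)) - 30100 = 106*(-1 + 106*213) - 30100 = 106*(-1 + 22578) - 30100 = 106*22577 - 30100 = 2393162 - 30100 = 2363062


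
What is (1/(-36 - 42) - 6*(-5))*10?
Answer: 11695/39 ≈ 299.87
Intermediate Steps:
(1/(-36 - 42) - 6*(-5))*10 = (1/(-78) + 30)*10 = (-1/78 + 30)*10 = (2339/78)*10 = 11695/39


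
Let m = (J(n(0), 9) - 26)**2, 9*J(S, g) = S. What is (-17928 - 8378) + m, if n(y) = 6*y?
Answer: -25630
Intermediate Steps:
J(S, g) = S/9
m = 676 (m = ((6*0)/9 - 26)**2 = ((1/9)*0 - 26)**2 = (0 - 26)**2 = (-26)**2 = 676)
(-17928 - 8378) + m = (-17928 - 8378) + 676 = -26306 + 676 = -25630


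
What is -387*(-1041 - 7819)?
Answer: 3428820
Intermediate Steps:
-387*(-1041 - 7819) = -387*(-8860) = 3428820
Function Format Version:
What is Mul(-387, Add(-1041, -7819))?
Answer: 3428820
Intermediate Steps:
Mul(-387, Add(-1041, -7819)) = Mul(-387, -8860) = 3428820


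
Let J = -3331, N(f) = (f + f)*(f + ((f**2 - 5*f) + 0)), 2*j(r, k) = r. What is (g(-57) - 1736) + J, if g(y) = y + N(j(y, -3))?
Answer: -231681/4 ≈ -57920.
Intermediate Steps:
j(r, k) = r/2
N(f) = 2*f*(f**2 - 4*f) (N(f) = (2*f)*(f + (f**2 - 5*f)) = (2*f)*(f**2 - 4*f) = 2*f*(f**2 - 4*f))
g(y) = y + y**2*(-4 + y/2)/2 (g(y) = y + 2*(y/2)**2*(-4 + y/2) = y + 2*(y**2/4)*(-4 + y/2) = y + y**2*(-4 + y/2)/2)
(g(-57) - 1736) + J = ((1/4)*(-57)*(4 - 57*(-8 - 57)) - 1736) - 3331 = ((1/4)*(-57)*(4 - 57*(-65)) - 1736) - 3331 = ((1/4)*(-57)*(4 + 3705) - 1736) - 3331 = ((1/4)*(-57)*3709 - 1736) - 3331 = (-211413/4 - 1736) - 3331 = -218357/4 - 3331 = -231681/4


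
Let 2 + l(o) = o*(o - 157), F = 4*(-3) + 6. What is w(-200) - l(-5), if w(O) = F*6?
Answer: -844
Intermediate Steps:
F = -6 (F = -12 + 6 = -6)
w(O) = -36 (w(O) = -6*6 = -36)
l(o) = -2 + o*(-157 + o) (l(o) = -2 + o*(o - 157) = -2 + o*(-157 + o))
w(-200) - l(-5) = -36 - (-2 + (-5)² - 157*(-5)) = -36 - (-2 + 25 + 785) = -36 - 1*808 = -36 - 808 = -844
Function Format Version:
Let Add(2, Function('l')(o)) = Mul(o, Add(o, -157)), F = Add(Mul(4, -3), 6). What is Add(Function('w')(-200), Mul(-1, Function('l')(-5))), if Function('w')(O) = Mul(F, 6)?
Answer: -844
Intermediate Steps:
F = -6 (F = Add(-12, 6) = -6)
Function('w')(O) = -36 (Function('w')(O) = Mul(-6, 6) = -36)
Function('l')(o) = Add(-2, Mul(o, Add(-157, o))) (Function('l')(o) = Add(-2, Mul(o, Add(o, -157))) = Add(-2, Mul(o, Add(-157, o))))
Add(Function('w')(-200), Mul(-1, Function('l')(-5))) = Add(-36, Mul(-1, Add(-2, Pow(-5, 2), Mul(-157, -5)))) = Add(-36, Mul(-1, Add(-2, 25, 785))) = Add(-36, Mul(-1, 808)) = Add(-36, -808) = -844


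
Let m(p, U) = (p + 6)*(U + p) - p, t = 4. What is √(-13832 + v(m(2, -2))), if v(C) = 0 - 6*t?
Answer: 4*I*√866 ≈ 117.71*I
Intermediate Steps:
m(p, U) = -p + (6 + p)*(U + p) (m(p, U) = (6 + p)*(U + p) - p = -p + (6 + p)*(U + p))
v(C) = -24 (v(C) = 0 - 6*4 = 0 - 24 = -24)
√(-13832 + v(m(2, -2))) = √(-13832 - 24) = √(-13856) = 4*I*√866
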